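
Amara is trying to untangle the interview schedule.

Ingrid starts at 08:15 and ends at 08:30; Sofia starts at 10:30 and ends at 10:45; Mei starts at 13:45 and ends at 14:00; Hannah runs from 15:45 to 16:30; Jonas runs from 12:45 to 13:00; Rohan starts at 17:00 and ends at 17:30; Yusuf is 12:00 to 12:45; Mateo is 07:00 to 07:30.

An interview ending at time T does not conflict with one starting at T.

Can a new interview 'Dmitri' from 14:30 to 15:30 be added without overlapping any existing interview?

Yes — the slot is free

Mateo: ends 07:30 at or before Dmitri starts 14:30 → clear.
Ingrid: ends 08:30 at or before Dmitri starts 14:30 → clear.
Sofia: ends 10:45 at or before Dmitri starts 14:30 → clear.
Yusuf: ends 12:45 at or before Dmitri starts 14:30 → clear.
Jonas: ends 13:00 at or before Dmitri starts 14:30 → clear.
Mei: ends 14:00 at or before Dmitri starts 14:30 → clear.
Hannah: starts 15:45 at or after Dmitri ends 15:30 → clear.
Rohan: starts 17:00 at or after Dmitri ends 15:30 → clear.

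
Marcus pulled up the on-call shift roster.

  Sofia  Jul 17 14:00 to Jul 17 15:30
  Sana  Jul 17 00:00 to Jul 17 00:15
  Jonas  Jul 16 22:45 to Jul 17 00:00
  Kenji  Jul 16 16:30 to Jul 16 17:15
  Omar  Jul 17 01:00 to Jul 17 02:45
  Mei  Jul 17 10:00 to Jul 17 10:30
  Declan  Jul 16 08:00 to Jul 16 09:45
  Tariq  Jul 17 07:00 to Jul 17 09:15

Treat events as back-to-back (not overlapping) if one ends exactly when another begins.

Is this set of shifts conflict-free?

Sorted by start: Declan, Kenji, Jonas, Sana, Omar, Tariq, Mei, Sofia.
Kenji starts after Declan ends — done with Declan.
Jonas starts after Kenji ends — done with Kenji.
Sana starts exactly when Jonas ends (back-to-back, no overlap) — done with Jonas.
Omar starts after Sana ends — done with Sana.
Tariq starts after Omar ends — done with Omar.
Mei starts after Tariq ends — done with Tariq.
Sofia starts after Mei ends.
Every pair is clear; the schedule has no overlaps.

Yes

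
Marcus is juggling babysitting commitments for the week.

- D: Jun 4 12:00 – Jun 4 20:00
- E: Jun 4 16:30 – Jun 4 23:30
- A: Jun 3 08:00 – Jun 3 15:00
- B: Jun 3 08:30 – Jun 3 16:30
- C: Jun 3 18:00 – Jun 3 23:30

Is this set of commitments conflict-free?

Sorted by start: A, B, C, D, E.
B starts before A ends → A and B overlap.
That's a conflict, so the schedule is not conflict-free.

No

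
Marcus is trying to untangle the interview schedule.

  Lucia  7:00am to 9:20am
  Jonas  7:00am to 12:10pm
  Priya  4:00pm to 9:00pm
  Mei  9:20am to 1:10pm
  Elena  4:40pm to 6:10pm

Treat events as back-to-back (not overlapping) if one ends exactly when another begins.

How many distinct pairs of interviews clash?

Sorted by start: Lucia, Jonas, Mei, Priya, Elena.
Jonas starts before Lucia ends → Lucia and Jonas overlap.
Mei starts exactly when Lucia ends (back-to-back, no overlap); Lucia is clear from here.
Mei starts before Jonas ends → Jonas and Mei overlap.
Priya starts after Jonas ends; Jonas is clear from here.
Priya starts after Mei ends; Mei is clear from here.
Elena starts before Priya ends → Priya and Elena overlap.
Overlapping pairs: Elena & Priya, Jonas & Lucia, Jonas & Mei — 3 in total.

3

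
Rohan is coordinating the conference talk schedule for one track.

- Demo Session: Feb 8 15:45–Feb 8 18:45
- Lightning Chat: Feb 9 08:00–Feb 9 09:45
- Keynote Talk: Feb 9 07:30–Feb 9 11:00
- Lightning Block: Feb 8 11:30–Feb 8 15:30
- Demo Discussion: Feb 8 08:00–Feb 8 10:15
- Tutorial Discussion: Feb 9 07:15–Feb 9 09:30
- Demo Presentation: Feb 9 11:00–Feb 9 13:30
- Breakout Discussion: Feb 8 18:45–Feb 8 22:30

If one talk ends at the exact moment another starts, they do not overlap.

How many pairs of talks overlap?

Sorted by start: Demo Discussion, Lightning Block, Demo Session, Breakout Discussion, Tutorial Discussion, Keynote Talk, Lightning Chat, Demo Presentation.
Lightning Block starts after Demo Discussion ends, so Demo Discussion has no further overlaps.
Demo Session starts after Lightning Block ends, so Lightning Block has no further overlaps.
Breakout Discussion starts exactly when Demo Session ends (back-to-back, no overlap), so Demo Session has no further overlaps.
Tutorial Discussion starts after Breakout Discussion ends, so Breakout Discussion has no further overlaps.
Keynote Talk starts before Tutorial Discussion ends → Tutorial Discussion and Keynote Talk overlap.
Lightning Chat starts before Tutorial Discussion ends → Tutorial Discussion and Lightning Chat overlap.
Demo Presentation starts after Tutorial Discussion ends.
Lightning Chat starts before Keynote Talk ends → Keynote Talk and Lightning Chat overlap.
Demo Presentation starts exactly when Keynote Talk ends (back-to-back, no overlap).
Demo Presentation starts after Lightning Chat ends.
Overlapping pairs: Keynote Talk & Lightning Chat, Keynote Talk & Tutorial Discussion, Lightning Chat & Tutorial Discussion — 3 in total.

3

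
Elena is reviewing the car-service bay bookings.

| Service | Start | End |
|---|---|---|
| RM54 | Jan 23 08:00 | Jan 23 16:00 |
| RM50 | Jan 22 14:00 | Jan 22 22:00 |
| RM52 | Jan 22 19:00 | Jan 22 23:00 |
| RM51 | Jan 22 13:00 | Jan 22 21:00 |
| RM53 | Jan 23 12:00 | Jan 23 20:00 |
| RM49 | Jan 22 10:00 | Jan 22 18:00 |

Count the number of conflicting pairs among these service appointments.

Sorted by start: RM49, RM51, RM50, RM52, RM54, RM53.
RM51 starts before RM49 ends → RM49 and RM51 overlap.
RM50 starts before RM49 ends → RM49 and RM50 overlap.
RM52 starts after RM49 ends — done with RM49.
RM50 starts before RM51 ends → RM51 and RM50 overlap.
RM52 starts before RM51 ends → RM51 and RM52 overlap.
RM54 starts after RM51 ends — done with RM51.
RM52 starts before RM50 ends → RM50 and RM52 overlap.
RM54 starts after RM50 ends — done with RM50.
RM54 starts after RM52 ends — done with RM52.
RM53 starts before RM54 ends → RM54 and RM53 overlap.
Overlapping pairs: RM49 & RM50, RM49 & RM51, RM50 & RM51, RM50 & RM52, RM51 & RM52, RM53 & RM54 — 6 in total.

6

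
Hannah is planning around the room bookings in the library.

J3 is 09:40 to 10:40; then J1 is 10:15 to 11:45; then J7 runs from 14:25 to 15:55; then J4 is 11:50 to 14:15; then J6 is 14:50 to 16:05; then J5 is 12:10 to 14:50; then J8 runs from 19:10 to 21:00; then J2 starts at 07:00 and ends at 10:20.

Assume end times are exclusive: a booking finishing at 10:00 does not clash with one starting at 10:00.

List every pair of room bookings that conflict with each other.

Sorted by start: J2, J3, J1, J4, J5, J7, J6, J8.
J3 starts before J2 ends → J2 and J3 overlap.
J1 starts before J2 ends → J2 and J1 overlap.
J4 starts after J2 ends, so J2 has no further overlaps.
J1 starts before J3 ends → J3 and J1 overlap.
J4 starts after J3 ends, so J3 has no further overlaps.
J4 starts after J1 ends, so J1 has no further overlaps.
J5 starts before J4 ends → J4 and J5 overlap.
J7 starts after J4 ends, so J4 has no further overlaps.
J7 starts before J5 ends → J5 and J7 overlap.
J6 starts exactly when J5 ends (back-to-back, no overlap), so J5 has no further overlaps.
J6 starts before J7 ends → J7 and J6 overlap.
J8 starts after J7 ends.
J8 starts after J6 ends.

J1 & J2, J1 & J3, J2 & J3, J4 & J5, J5 & J7, J6 & J7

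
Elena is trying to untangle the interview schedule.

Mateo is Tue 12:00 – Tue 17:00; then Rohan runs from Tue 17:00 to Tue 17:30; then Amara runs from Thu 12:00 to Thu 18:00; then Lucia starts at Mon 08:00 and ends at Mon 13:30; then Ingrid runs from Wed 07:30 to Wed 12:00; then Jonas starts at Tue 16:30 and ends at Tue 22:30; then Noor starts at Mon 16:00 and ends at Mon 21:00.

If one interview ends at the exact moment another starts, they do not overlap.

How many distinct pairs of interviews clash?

2

Sorted by start: Lucia, Noor, Mateo, Jonas, Rohan, Ingrid, Amara.
Noor starts after Lucia ends, so nothing later overlaps Lucia either.
Mateo starts after Noor ends, so nothing later overlaps Noor either.
Jonas starts before Mateo ends → Mateo and Jonas overlap.
Rohan starts exactly when Mateo ends (back-to-back, no overlap), so nothing later overlaps Mateo either.
Rohan starts before Jonas ends → Jonas and Rohan overlap.
Ingrid starts after Jonas ends, so nothing later overlaps Jonas either.
Ingrid starts after Rohan ends, so nothing later overlaps Rohan either.
Amara starts after Ingrid ends.
Overlapping pairs: Jonas & Mateo, Jonas & Rohan — 2 in total.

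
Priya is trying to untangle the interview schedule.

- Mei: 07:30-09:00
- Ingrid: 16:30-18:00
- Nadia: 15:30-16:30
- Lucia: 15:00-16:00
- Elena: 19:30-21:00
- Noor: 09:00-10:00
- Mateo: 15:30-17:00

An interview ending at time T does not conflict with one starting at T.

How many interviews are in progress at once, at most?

3

Sweep the timeline, counting +1 at each start and −1 at each end (ends before starts at a tie):
07:30 start Mei → 1
09:00 end Mei → 0
09:00 start Noor → 1
10:00 end Noor → 0
15:00 start Lucia → 1
15:30 start Mateo → 2
15:30 start Nadia → 3
16:00 end Lucia → 2
16:30 end Nadia → 1
16:30 start Ingrid → 2
17:00 end Mateo → 1
18:00 end Ingrid → 0
19:30 start Elena → 1
21:00 end Elena → 0
Peak is 3, at 15:30 (Lucia, Mateo, Nadia).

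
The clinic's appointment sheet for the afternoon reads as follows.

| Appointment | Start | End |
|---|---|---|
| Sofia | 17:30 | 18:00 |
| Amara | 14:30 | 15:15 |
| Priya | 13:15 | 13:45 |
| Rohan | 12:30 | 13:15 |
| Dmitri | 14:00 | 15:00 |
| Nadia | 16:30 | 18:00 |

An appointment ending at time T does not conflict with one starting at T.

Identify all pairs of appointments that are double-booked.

Sorted by start: Rohan, Priya, Dmitri, Amara, Nadia, Sofia.
Priya starts exactly when Rohan ends (back-to-back, no overlap); Rohan is clear from here.
Dmitri starts after Priya ends; Priya is clear from here.
Amara starts before Dmitri ends → Dmitri and Amara overlap.
Nadia starts after Dmitri ends; Dmitri is clear from here.
Nadia starts after Amara ends; Amara is clear from here.
Sofia starts before Nadia ends → Nadia and Sofia overlap.

Amara & Dmitri, Nadia & Sofia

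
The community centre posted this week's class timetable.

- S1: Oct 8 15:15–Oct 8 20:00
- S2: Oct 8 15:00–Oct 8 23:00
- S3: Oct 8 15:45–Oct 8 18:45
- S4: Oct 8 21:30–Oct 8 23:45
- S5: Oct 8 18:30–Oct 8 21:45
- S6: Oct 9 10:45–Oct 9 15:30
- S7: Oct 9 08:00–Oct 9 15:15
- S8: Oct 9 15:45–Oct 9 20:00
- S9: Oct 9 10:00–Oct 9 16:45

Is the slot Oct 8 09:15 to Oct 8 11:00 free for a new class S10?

Yes — the slot is free

S2: starts Oct 8 15:00 at or after S10 ends Oct 8 11:00 → clear.
S1: starts Oct 8 15:15 at or after S10 ends Oct 8 11:00 → clear.
S3: starts Oct 8 15:45 at or after S10 ends Oct 8 11:00 → clear.
S5: starts Oct 8 18:30 at or after S10 ends Oct 8 11:00 → clear.
S4: starts Oct 8 21:30 at or after S10 ends Oct 8 11:00 → clear.
S7: starts Oct 9 08:00 at or after S10 ends Oct 8 11:00 → clear.
S9: starts Oct 9 10:00 at or after S10 ends Oct 8 11:00 → clear.
S6: starts Oct 9 10:45 at or after S10 ends Oct 8 11:00 → clear.
S8: starts Oct 9 15:45 at or after S10 ends Oct 8 11:00 → clear.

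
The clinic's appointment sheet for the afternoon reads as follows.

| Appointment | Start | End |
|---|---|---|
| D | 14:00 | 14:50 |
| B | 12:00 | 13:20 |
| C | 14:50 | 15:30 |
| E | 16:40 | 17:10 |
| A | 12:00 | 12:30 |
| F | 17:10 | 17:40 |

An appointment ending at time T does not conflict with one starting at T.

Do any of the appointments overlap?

Yes

Sorted by start: A, B, D, C, E, F.
B starts before A ends → A and B overlap.
That's a conflict, so the schedule is not conflict-free.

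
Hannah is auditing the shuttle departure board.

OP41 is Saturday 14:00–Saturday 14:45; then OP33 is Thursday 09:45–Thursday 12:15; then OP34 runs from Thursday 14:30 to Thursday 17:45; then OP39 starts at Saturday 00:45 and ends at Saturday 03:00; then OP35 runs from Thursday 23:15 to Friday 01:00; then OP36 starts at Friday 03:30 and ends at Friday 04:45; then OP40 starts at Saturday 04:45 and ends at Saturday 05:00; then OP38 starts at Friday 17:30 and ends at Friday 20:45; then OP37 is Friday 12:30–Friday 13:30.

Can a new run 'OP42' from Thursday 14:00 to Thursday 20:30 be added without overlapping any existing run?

OP33: ends Thursday 12:15 at or before OP42 starts Thursday 14:00 → clear.
OP34: starts Thursday 14:30 before OP42 ends Thursday 20:30, and ends Thursday 17:45 after OP42 starts Thursday 14:00 → overlap.
OP35: starts Thursday 23:15 at or after OP42 ends Thursday 20:30 → clear.
OP36: starts Friday 03:30 at or after OP42 ends Thursday 20:30 → clear.
OP37: starts Friday 12:30 at or after OP42 ends Thursday 20:30 → clear.
OP38: starts Friday 17:30 at or after OP42 ends Thursday 20:30 → clear.
OP39: starts Saturday 00:45 at or after OP42 ends Thursday 20:30 → clear.
OP40: starts Saturday 04:45 at or after OP42 ends Thursday 20:30 → clear.
OP41: starts Saturday 14:00 at or after OP42 ends Thursday 20:30 → clear.
OP42 overlaps OP34.

No — it overlaps OP34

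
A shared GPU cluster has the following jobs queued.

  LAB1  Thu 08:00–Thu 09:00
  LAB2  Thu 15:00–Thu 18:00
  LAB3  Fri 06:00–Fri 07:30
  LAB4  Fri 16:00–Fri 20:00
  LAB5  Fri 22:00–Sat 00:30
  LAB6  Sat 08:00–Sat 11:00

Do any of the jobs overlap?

No

Sorted by start: LAB1, LAB2, LAB3, LAB4, LAB5, LAB6.
LAB2 starts after LAB1 ends; LAB1 is clear from here.
LAB3 starts after LAB2 ends; LAB2 is clear from here.
LAB4 starts after LAB3 ends; LAB3 is clear from here.
LAB5 starts after LAB4 ends; LAB4 is clear from here.
LAB6 starts after LAB5 ends.
Every pair is clear; the schedule has no overlaps.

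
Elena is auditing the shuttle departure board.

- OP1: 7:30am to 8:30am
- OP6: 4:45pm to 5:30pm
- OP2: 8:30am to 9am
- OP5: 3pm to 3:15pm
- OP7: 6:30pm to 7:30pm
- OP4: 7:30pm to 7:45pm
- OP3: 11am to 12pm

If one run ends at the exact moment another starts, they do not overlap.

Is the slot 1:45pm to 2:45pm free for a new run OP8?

OP1: ends 8:30am at or before OP8 starts 1:45pm → clear.
OP2: ends 9am at or before OP8 starts 1:45pm → clear.
OP3: ends 12pm at or before OP8 starts 1:45pm → clear.
OP5: starts 3pm at or after OP8 ends 2:45pm → clear.
OP6: starts 4:45pm at or after OP8 ends 2:45pm → clear.
OP7: starts 6:30pm at or after OP8 ends 2:45pm → clear.
OP4: starts 7:30pm at or after OP8 ends 2:45pm → clear.

Yes — the slot is free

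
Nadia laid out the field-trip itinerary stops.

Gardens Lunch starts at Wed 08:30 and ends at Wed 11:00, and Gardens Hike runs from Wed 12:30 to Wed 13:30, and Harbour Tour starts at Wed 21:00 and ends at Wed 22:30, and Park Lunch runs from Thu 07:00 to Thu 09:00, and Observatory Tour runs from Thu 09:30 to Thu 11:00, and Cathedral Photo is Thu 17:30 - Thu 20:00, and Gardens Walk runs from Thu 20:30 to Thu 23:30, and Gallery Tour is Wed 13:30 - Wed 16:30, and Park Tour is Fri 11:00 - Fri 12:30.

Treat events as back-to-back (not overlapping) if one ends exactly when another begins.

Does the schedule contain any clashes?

Sorted by start: Gardens Lunch, Gardens Hike, Gallery Tour, Harbour Tour, Park Lunch, Observatory Tour, Cathedral Photo, Gardens Walk, Park Tour.
Gardens Hike starts after Gardens Lunch ends; Gardens Lunch is clear from here.
Gallery Tour starts exactly when Gardens Hike ends (back-to-back, no overlap); Gardens Hike is clear from here.
Harbour Tour starts after Gallery Tour ends; Gallery Tour is clear from here.
Park Lunch starts after Harbour Tour ends; Harbour Tour is clear from here.
Observatory Tour starts after Park Lunch ends; Park Lunch is clear from here.
Cathedral Photo starts after Observatory Tour ends; Observatory Tour is clear from here.
Gardens Walk starts after Cathedral Photo ends; Cathedral Photo is clear from here.
Park Tour starts after Gardens Walk ends.
Every pair is clear; the schedule has no overlaps.

No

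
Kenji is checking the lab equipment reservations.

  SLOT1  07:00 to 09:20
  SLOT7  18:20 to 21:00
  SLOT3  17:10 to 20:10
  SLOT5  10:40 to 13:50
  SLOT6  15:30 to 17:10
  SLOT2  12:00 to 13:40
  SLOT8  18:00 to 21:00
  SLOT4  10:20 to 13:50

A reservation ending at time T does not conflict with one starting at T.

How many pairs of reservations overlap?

6

Sorted by start: SLOT1, SLOT4, SLOT5, SLOT2, SLOT6, SLOT3, SLOT8, SLOT7.
SLOT4 starts after SLOT1 ends — done with SLOT1.
SLOT5 starts before SLOT4 ends → SLOT4 and SLOT5 overlap.
SLOT2 starts before SLOT4 ends → SLOT4 and SLOT2 overlap.
SLOT6 starts after SLOT4 ends — done with SLOT4.
SLOT2 starts before SLOT5 ends → SLOT5 and SLOT2 overlap.
SLOT6 starts after SLOT5 ends — done with SLOT5.
SLOT6 starts after SLOT2 ends — done with SLOT2.
SLOT3 starts exactly when SLOT6 ends (back-to-back, no overlap) — done with SLOT6.
SLOT8 starts before SLOT3 ends → SLOT3 and SLOT8 overlap.
SLOT7 starts before SLOT3 ends → SLOT3 and SLOT7 overlap.
SLOT7 starts before SLOT8 ends → SLOT8 and SLOT7 overlap.
Overlapping pairs: SLOT2 & SLOT4, SLOT2 & SLOT5, SLOT3 & SLOT7, SLOT3 & SLOT8, SLOT4 & SLOT5, SLOT7 & SLOT8 — 6 in total.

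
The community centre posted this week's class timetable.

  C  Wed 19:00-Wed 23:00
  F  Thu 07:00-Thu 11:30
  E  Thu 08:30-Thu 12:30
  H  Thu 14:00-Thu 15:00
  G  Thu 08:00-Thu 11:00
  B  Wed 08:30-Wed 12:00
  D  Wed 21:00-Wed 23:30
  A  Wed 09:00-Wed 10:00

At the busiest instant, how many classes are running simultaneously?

Sweep the timeline, counting +1 at each start and −1 at each end (ends before starts at a tie):
Wed 08:30 start B → 1
Wed 09:00 start A → 2
Wed 10:00 end A → 1
Wed 12:00 end B → 0
Wed 19:00 start C → 1
Wed 21:00 start D → 2
Wed 23:00 end C → 1
Wed 23:30 end D → 0
Thu 07:00 start F → 1
Thu 08:00 start G → 2
Thu 08:30 start E → 3
Thu 11:00 end G → 2
Thu 11:30 end F → 1
Thu 12:30 end E → 0
Thu 14:00 start H → 1
Thu 15:00 end H → 0
Peak is 3, at Thu 08:30 (E, F, G).

3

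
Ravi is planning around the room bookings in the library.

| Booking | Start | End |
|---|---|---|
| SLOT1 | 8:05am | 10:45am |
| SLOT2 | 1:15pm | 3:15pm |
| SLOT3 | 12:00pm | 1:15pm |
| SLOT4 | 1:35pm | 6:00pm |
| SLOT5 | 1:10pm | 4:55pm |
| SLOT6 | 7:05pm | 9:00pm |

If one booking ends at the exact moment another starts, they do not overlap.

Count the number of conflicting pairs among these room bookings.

4

Sorted by start: SLOT1, SLOT3, SLOT5, SLOT2, SLOT4, SLOT6.
SLOT3 starts after SLOT1 ends — done with SLOT1.
SLOT5 starts before SLOT3 ends → SLOT3 and SLOT5 overlap.
SLOT2 starts exactly when SLOT3 ends (back-to-back, no overlap) — done with SLOT3.
SLOT2 starts before SLOT5 ends → SLOT5 and SLOT2 overlap.
SLOT4 starts before SLOT5 ends → SLOT5 and SLOT4 overlap.
SLOT6 starts after SLOT5 ends.
SLOT4 starts before SLOT2 ends → SLOT2 and SLOT4 overlap.
SLOT6 starts after SLOT2 ends.
SLOT6 starts after SLOT4 ends.
Overlapping pairs: SLOT2 & SLOT4, SLOT2 & SLOT5, SLOT3 & SLOT5, SLOT4 & SLOT5 — 4 in total.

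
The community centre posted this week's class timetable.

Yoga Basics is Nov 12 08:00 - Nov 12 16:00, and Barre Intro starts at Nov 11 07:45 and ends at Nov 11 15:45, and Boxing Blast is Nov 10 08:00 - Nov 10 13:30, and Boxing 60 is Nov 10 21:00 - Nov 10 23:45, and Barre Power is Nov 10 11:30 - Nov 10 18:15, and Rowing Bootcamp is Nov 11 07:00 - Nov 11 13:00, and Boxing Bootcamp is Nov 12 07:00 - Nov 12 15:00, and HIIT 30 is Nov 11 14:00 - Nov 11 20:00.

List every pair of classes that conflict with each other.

Barre Intro & HIIT 30, Barre Intro & Rowing Bootcamp, Barre Power & Boxing Blast, Boxing Bootcamp & Yoga Basics

Sorted by start: Boxing Blast, Barre Power, Boxing 60, Rowing Bootcamp, Barre Intro, HIIT 30, Boxing Bootcamp, Yoga Basics.
Barre Power starts before Boxing Blast ends → Boxing Blast and Barre Power overlap.
Boxing 60 starts after Boxing Blast ends, so nothing later overlaps Boxing Blast either.
Boxing 60 starts after Barre Power ends, so nothing later overlaps Barre Power either.
Rowing Bootcamp starts after Boxing 60 ends, so nothing later overlaps Boxing 60 either.
Barre Intro starts before Rowing Bootcamp ends → Rowing Bootcamp and Barre Intro overlap.
HIIT 30 starts after Rowing Bootcamp ends, so nothing later overlaps Rowing Bootcamp either.
HIIT 30 starts before Barre Intro ends → Barre Intro and HIIT 30 overlap.
Boxing Bootcamp starts after Barre Intro ends, so nothing later overlaps Barre Intro either.
Boxing Bootcamp starts after HIIT 30 ends, so nothing later overlaps HIIT 30 either.
Yoga Basics starts before Boxing Bootcamp ends → Boxing Bootcamp and Yoga Basics overlap.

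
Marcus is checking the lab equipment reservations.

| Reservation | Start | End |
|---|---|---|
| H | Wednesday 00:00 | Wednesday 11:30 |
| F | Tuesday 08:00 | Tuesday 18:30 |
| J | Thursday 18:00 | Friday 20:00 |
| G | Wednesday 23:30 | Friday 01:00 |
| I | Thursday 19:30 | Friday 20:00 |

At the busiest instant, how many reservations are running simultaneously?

Sweep the timeline, counting +1 at each start and −1 at each end (ends before starts at a tie):
Tuesday 08:00 start F → 1
Tuesday 18:30 end F → 0
Wednesday 00:00 start H → 1
Wednesday 11:30 end H → 0
Wednesday 23:30 start G → 1
Thursday 18:00 start J → 2
Thursday 19:30 start I → 3
Friday 01:00 end G → 2
Friday 20:00 end I → 1
Friday 20:00 end J → 0
Peak is 3, at Thursday 19:30 (G, I, J).

3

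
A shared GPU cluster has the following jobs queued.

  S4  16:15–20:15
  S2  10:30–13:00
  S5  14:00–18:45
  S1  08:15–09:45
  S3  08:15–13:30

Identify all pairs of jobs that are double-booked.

Sorted by start: S1, S3, S2, S5, S4.
S3 starts before S1 ends → S1 and S3 overlap.
S2 starts after S1 ends, so nothing later overlaps S1 either.
S2 starts before S3 ends → S3 and S2 overlap.
S5 starts after S3 ends, so nothing later overlaps S3 either.
S5 starts after S2 ends, so nothing later overlaps S2 either.
S4 starts before S5 ends → S5 and S4 overlap.

S1 & S3, S2 & S3, S4 & S5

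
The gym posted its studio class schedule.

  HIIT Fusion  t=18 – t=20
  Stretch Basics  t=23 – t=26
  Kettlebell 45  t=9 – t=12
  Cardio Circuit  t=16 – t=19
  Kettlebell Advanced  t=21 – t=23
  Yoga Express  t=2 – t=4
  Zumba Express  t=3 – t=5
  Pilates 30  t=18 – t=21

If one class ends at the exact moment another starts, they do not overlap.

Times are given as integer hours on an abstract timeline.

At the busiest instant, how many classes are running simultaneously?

3

Walk through starts and ends in time order (an end at T is processed before a start at T):
t=2 start Yoga Express → 1
t=3 start Zumba Express → 2
t=4 end Yoga Express → 1
t=5 end Zumba Express → 0
t=9 start Kettlebell 45 → 1
t=12 end Kettlebell 45 → 0
t=16 start Cardio Circuit → 1
t=18 start HIIT Fusion → 2
t=18 start Pilates 30 → 3
t=19 end Cardio Circuit → 2
t=20 end HIIT Fusion → 1
t=21 end Pilates 30 → 0
t=21 start Kettlebell Advanced → 1
t=23 end Kettlebell Advanced → 0
t=23 start Stretch Basics → 1
t=26 end Stretch Basics → 0
Peak is 3, at t=18 (Cardio Circuit, HIIT Fusion, Pilates 30).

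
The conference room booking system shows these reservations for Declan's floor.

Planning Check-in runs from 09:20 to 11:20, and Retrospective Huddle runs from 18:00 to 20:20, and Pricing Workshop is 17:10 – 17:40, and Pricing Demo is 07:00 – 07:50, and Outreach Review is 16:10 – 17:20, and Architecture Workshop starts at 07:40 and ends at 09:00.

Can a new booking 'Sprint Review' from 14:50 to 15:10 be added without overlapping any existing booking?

Pricing Demo: ends 07:50 at or before Sprint Review starts 14:50 → clear.
Architecture Workshop: ends 09:00 at or before Sprint Review starts 14:50 → clear.
Planning Check-in: ends 11:20 at or before Sprint Review starts 14:50 → clear.
Outreach Review: starts 16:10 at or after Sprint Review ends 15:10 → clear.
Pricing Workshop: starts 17:10 at or after Sprint Review ends 15:10 → clear.
Retrospective Huddle: starts 18:00 at or after Sprint Review ends 15:10 → clear.

Yes — the slot is free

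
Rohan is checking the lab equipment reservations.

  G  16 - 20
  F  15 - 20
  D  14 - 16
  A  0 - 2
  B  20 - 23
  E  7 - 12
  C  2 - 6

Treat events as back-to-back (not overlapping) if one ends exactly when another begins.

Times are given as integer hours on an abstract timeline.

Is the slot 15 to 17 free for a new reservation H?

No — it overlaps D, F, G

A: ends 2 at or before H starts 15 → clear.
C: ends 6 at or before H starts 15 → clear.
E: ends 12 at or before H starts 15 → clear.
D: starts 14 before H ends 17, and ends 16 after H starts 15 → overlap.
F: starts 15 before H ends 17, and ends 20 after H starts 15 → overlap.
G: starts 16 before H ends 17, and ends 20 after H starts 15 → overlap.
B: starts 20 at or after H ends 17 → clear.
H overlaps D, F, G.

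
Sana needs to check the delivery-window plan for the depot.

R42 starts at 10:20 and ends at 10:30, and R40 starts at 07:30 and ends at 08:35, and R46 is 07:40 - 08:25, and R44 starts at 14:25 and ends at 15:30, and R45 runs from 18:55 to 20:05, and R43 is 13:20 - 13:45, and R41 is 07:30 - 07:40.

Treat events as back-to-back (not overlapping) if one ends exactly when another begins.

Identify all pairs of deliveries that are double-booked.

R40 & R41, R40 & R46

Two intervals overlap when each starts before the other ends.
Sorted by start: R40, R41, R46, R42, R43, R44, R45.
R41 starts before R40 ends → R40 and R41 overlap.
R46 starts before R40 ends → R40 and R46 overlap.
R42 starts after R40 ends — done with R40.
R46 starts exactly when R41 ends (back-to-back, no overlap) — done with R41.
R42 starts after R46 ends — done with R46.
R43 starts after R42 ends — done with R42.
R44 starts after R43 ends — done with R43.
R45 starts after R44 ends.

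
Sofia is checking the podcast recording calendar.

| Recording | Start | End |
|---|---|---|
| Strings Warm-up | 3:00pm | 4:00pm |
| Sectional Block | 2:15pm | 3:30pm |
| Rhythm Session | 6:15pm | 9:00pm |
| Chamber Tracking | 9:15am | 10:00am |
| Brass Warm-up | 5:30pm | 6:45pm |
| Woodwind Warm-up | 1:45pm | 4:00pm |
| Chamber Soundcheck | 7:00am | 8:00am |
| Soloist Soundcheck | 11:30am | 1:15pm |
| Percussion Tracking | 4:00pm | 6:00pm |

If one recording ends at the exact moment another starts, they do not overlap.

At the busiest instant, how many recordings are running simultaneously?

Sort all start/end points and keep a running count:
7:00am start Chamber Soundcheck → 1
8:00am end Chamber Soundcheck → 0
9:15am start Chamber Tracking → 1
10:00am end Chamber Tracking → 0
11:30am start Soloist Soundcheck → 1
1:15pm end Soloist Soundcheck → 0
1:45pm start Woodwind Warm-up → 1
2:15pm start Sectional Block → 2
3:00pm start Strings Warm-up → 3
3:30pm end Sectional Block → 2
4:00pm end Strings Warm-up → 1
4:00pm end Woodwind Warm-up → 0
4:00pm start Percussion Tracking → 1
5:30pm start Brass Warm-up → 2
6:00pm end Percussion Tracking → 1
6:15pm start Rhythm Session → 2
6:45pm end Brass Warm-up → 1
9:00pm end Rhythm Session → 0
Peak is 3, at 3:00pm (Sectional Block, Strings Warm-up, Woodwind Warm-up).

3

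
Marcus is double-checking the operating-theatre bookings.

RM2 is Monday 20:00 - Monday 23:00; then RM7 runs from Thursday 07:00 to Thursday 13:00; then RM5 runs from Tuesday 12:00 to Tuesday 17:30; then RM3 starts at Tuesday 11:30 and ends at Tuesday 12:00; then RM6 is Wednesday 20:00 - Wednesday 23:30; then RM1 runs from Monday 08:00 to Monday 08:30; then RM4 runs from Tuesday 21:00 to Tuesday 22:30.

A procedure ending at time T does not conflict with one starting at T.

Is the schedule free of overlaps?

Two intervals overlap when each starts before the other ends.
Sorted by start: RM1, RM2, RM3, RM5, RM4, RM6, RM7.
RM2 starts after RM1 ends — done with RM1.
RM3 starts after RM2 ends — done with RM2.
RM5 starts exactly when RM3 ends (back-to-back, no overlap) — done with RM3.
RM4 starts after RM5 ends — done with RM5.
RM6 starts after RM4 ends — done with RM4.
RM7 starts after RM6 ends.
Every pair is clear; the schedule has no overlaps.

Yes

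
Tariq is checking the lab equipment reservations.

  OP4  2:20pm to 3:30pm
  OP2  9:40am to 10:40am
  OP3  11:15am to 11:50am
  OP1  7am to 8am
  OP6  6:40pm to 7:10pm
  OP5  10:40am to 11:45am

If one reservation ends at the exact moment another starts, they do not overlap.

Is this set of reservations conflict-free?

Check each pair: they overlap iff neither finishes before the other starts.
Sorted by start: OP1, OP2, OP5, OP3, OP4, OP6.
OP2 starts after OP1 ends, so OP1 has no further overlaps.
OP5 starts exactly when OP2 ends (back-to-back, no overlap), so OP2 has no further overlaps.
OP3 starts before OP5 ends → OP5 and OP3 overlap.
That's a conflict, so the schedule is not conflict-free.

No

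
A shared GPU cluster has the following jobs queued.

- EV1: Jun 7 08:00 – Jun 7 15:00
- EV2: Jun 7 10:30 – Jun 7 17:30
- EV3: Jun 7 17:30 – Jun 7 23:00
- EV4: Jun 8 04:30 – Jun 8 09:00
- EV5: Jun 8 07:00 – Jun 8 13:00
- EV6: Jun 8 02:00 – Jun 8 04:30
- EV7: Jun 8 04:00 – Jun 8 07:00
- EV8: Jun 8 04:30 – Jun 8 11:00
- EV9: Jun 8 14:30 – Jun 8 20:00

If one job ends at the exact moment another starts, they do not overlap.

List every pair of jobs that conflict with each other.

EV1 & EV2, EV4 & EV5, EV4 & EV7, EV4 & EV8, EV5 & EV8, EV6 & EV7, EV7 & EV8

Sorted by start: EV1, EV2, EV3, EV6, EV7, EV4, EV8, EV5, EV9.
EV2 starts before EV1 ends → EV1 and EV2 overlap.
EV3 starts after EV1 ends — done with EV1.
EV3 starts exactly when EV2 ends (back-to-back, no overlap) — done with EV2.
EV6 starts after EV3 ends — done with EV3.
EV7 starts before EV6 ends → EV6 and EV7 overlap.
EV4 starts exactly when EV6 ends (back-to-back, no overlap) — done with EV6.
EV4 starts before EV7 ends → EV7 and EV4 overlap.
EV8 starts before EV7 ends → EV7 and EV8 overlap.
EV5 starts exactly when EV7 ends (back-to-back, no overlap) — done with EV7.
EV8 starts before EV4 ends → EV4 and EV8 overlap.
EV5 starts before EV4 ends → EV4 and EV5 overlap.
EV9 starts after EV4 ends.
EV5 starts before EV8 ends → EV8 and EV5 overlap.
EV9 starts after EV8 ends.
EV9 starts after EV5 ends.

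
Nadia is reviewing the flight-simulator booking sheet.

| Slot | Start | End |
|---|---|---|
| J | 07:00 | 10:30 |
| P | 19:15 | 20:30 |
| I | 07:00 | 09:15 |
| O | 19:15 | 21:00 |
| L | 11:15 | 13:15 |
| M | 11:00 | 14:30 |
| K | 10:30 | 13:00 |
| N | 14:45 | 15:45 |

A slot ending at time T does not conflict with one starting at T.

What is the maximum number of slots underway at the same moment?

3

Sort all start/end points and keep a running count:
07:00 start I → 1
07:00 start J → 2
09:15 end I → 1
10:30 end J → 0
10:30 start K → 1
11:00 start M → 2
11:15 start L → 3
13:00 end K → 2
13:15 end L → 1
14:30 end M → 0
14:45 start N → 1
15:45 end N → 0
19:15 start O → 1
19:15 start P → 2
20:30 end P → 1
21:00 end O → 0
Peak is 3, at 11:15 (K, L, M).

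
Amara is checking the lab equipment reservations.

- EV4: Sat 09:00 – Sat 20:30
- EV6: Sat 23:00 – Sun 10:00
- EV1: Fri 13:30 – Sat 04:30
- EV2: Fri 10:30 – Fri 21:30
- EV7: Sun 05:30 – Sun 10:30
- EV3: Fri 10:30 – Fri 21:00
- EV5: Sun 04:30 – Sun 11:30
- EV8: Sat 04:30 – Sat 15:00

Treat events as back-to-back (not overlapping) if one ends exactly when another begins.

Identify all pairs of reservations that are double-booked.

EV1 & EV2, EV1 & EV3, EV2 & EV3, EV4 & EV8, EV5 & EV6, EV5 & EV7, EV6 & EV7

Sorted by start: EV2, EV3, EV1, EV8, EV4, EV6, EV5, EV7.
EV3 starts before EV2 ends → EV2 and EV3 overlap.
EV1 starts before EV2 ends → EV2 and EV1 overlap.
EV8 starts after EV2 ends; EV2 is clear from here.
EV1 starts before EV3 ends → EV3 and EV1 overlap.
EV8 starts after EV3 ends; EV3 is clear from here.
EV8 starts exactly when EV1 ends (back-to-back, no overlap); EV1 is clear from here.
EV4 starts before EV8 ends → EV8 and EV4 overlap.
EV6 starts after EV8 ends; EV8 is clear from here.
EV6 starts after EV4 ends; EV4 is clear from here.
EV5 starts before EV6 ends → EV6 and EV5 overlap.
EV7 starts before EV6 ends → EV6 and EV7 overlap.
EV7 starts before EV5 ends → EV5 and EV7 overlap.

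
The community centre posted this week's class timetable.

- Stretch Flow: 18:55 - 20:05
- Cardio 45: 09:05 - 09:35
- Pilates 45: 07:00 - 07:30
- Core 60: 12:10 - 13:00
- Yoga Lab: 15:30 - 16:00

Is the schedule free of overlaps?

Yes

Sorted by start: Pilates 45, Cardio 45, Core 60, Yoga Lab, Stretch Flow.
Cardio 45 starts after Pilates 45 ends — done with Pilates 45.
Core 60 starts after Cardio 45 ends — done with Cardio 45.
Yoga Lab starts after Core 60 ends — done with Core 60.
Stretch Flow starts after Yoga Lab ends.
Every pair is clear; the schedule has no overlaps.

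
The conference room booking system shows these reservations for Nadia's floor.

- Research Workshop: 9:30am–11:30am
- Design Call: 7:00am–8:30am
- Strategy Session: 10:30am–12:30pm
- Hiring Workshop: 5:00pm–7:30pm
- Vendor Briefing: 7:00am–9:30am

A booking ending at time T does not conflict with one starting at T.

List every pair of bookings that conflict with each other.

Two intervals overlap when each starts before the other ends.
Sorted by start: Vendor Briefing, Design Call, Research Workshop, Strategy Session, Hiring Workshop.
Design Call starts before Vendor Briefing ends → Vendor Briefing and Design Call overlap.
Research Workshop starts exactly when Vendor Briefing ends (back-to-back, no overlap), so Vendor Briefing has no further overlaps.
Research Workshop starts after Design Call ends, so Design Call has no further overlaps.
Strategy Session starts before Research Workshop ends → Research Workshop and Strategy Session overlap.
Hiring Workshop starts after Research Workshop ends.
Hiring Workshop starts after Strategy Session ends.

Design Call & Vendor Briefing, Research Workshop & Strategy Session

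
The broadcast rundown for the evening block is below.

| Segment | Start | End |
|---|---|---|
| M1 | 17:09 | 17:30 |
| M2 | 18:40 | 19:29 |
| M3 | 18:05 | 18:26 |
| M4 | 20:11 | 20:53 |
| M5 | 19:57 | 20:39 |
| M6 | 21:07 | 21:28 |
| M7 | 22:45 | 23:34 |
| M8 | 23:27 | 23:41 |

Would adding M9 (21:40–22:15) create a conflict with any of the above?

No — it doesn't clash with anything

M1: ends 17:30 at or before M9 starts 21:40 → clear.
M3: ends 18:26 at or before M9 starts 21:40 → clear.
M2: ends 19:29 at or before M9 starts 21:40 → clear.
M5: ends 20:39 at or before M9 starts 21:40 → clear.
M4: ends 20:53 at or before M9 starts 21:40 → clear.
M6: ends 21:28 at or before M9 starts 21:40 → clear.
M7: starts 22:45 at or after M9 ends 22:15 → clear.
M8: starts 23:27 at or after M9 ends 22:15 → clear.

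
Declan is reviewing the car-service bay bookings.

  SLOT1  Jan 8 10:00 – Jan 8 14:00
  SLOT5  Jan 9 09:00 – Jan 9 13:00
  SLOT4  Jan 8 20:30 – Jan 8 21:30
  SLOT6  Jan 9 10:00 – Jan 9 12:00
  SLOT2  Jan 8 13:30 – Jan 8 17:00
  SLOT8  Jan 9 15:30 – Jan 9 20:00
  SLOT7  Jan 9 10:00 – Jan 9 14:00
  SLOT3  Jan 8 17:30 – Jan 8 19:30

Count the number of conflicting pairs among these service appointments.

Sorted by start: SLOT1, SLOT2, SLOT3, SLOT4, SLOT5, SLOT6, SLOT7, SLOT8.
SLOT2 starts before SLOT1 ends → SLOT1 and SLOT2 overlap.
SLOT3 starts after SLOT1 ends, so nothing later overlaps SLOT1 either.
SLOT3 starts after SLOT2 ends, so nothing later overlaps SLOT2 either.
SLOT4 starts after SLOT3 ends, so nothing later overlaps SLOT3 either.
SLOT5 starts after SLOT4 ends, so nothing later overlaps SLOT4 either.
SLOT6 starts before SLOT5 ends → SLOT5 and SLOT6 overlap.
SLOT7 starts before SLOT5 ends → SLOT5 and SLOT7 overlap.
SLOT8 starts after SLOT5 ends.
SLOT7 starts before SLOT6 ends → SLOT6 and SLOT7 overlap.
SLOT8 starts after SLOT6 ends.
SLOT8 starts after SLOT7 ends.
Overlapping pairs: SLOT1 & SLOT2, SLOT5 & SLOT6, SLOT5 & SLOT7, SLOT6 & SLOT7 — 4 in total.

4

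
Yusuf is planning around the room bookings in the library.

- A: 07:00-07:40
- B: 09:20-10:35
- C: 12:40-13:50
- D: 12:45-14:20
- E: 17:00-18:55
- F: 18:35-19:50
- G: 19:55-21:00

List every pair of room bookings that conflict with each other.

Sorted by start: A, B, C, D, E, F, G.
B starts after A ends; A is clear from here.
C starts after B ends; B is clear from here.
D starts before C ends → C and D overlap.
E starts after C ends; C is clear from here.
E starts after D ends; D is clear from here.
F starts before E ends → E and F overlap.
G starts after E ends.
G starts after F ends.

C & D, E & F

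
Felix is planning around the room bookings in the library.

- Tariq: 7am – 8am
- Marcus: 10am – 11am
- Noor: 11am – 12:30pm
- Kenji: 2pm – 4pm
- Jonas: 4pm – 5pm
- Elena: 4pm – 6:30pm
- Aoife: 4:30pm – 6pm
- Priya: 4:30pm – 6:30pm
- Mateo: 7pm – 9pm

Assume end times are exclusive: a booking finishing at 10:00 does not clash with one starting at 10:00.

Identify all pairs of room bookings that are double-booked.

Check each pair: they overlap iff neither finishes before the other starts.
Sorted by start: Tariq, Marcus, Noor, Kenji, Jonas, Elena, Aoife, Priya, Mateo.
Marcus starts after Tariq ends — done with Tariq.
Noor starts exactly when Marcus ends (back-to-back, no overlap) — done with Marcus.
Kenji starts after Noor ends — done with Noor.
Jonas starts exactly when Kenji ends (back-to-back, no overlap) — done with Kenji.
Elena starts before Jonas ends → Jonas and Elena overlap.
Aoife starts before Jonas ends → Jonas and Aoife overlap.
Priya starts before Jonas ends → Jonas and Priya overlap.
Mateo starts after Jonas ends.
Aoife starts before Elena ends → Elena and Aoife overlap.
Priya starts before Elena ends → Elena and Priya overlap.
Mateo starts after Elena ends.
Priya starts before Aoife ends → Aoife and Priya overlap.
Mateo starts after Aoife ends.
Mateo starts after Priya ends.

Aoife & Elena, Aoife & Jonas, Aoife & Priya, Elena & Jonas, Elena & Priya, Jonas & Priya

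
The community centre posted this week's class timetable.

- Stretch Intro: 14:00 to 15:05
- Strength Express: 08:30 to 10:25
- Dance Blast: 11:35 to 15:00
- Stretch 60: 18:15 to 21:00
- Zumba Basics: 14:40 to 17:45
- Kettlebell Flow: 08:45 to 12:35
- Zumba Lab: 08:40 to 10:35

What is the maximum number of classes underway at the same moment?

3

Sweep the timeline, counting +1 at each start and −1 at each end (ends before starts at a tie):
08:30 start Strength Express → 1
08:40 start Zumba Lab → 2
08:45 start Kettlebell Flow → 3
10:25 end Strength Express → 2
10:35 end Zumba Lab → 1
11:35 start Dance Blast → 2
12:35 end Kettlebell Flow → 1
14:00 start Stretch Intro → 2
14:40 start Zumba Basics → 3
15:00 end Dance Blast → 2
15:05 end Stretch Intro → 1
17:45 end Zumba Basics → 0
18:15 start Stretch 60 → 1
21:00 end Stretch 60 → 0
Peak is 3, at 08:45 (Kettlebell Flow, Strength Express, Zumba Lab).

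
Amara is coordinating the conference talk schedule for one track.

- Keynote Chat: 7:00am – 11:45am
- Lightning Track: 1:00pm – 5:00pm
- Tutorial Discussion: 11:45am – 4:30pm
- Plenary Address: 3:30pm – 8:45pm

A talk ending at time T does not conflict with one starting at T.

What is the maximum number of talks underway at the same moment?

Walk through starts and ends in time order (an end at T is processed before a start at T):
7:00am start Keynote Chat → 1
11:45am end Keynote Chat → 0
11:45am start Tutorial Discussion → 1
1:00pm start Lightning Track → 2
3:30pm start Plenary Address → 3
4:30pm end Tutorial Discussion → 2
5:00pm end Lightning Track → 1
8:45pm end Plenary Address → 0
Peak is 3, at 3:30pm (Lightning Track, Plenary Address, Tutorial Discussion).

3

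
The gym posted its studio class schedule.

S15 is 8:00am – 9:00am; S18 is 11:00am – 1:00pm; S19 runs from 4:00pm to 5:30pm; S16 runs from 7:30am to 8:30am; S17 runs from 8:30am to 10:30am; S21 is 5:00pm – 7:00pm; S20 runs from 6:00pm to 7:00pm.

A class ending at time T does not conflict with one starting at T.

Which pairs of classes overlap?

Check each pair: they overlap iff neither finishes before the other starts.
Sorted by start: S16, S15, S17, S18, S19, S21, S20.
S15 starts before S16 ends → S16 and S15 overlap.
S17 starts exactly when S16 ends (back-to-back, no overlap), so nothing later overlaps S16 either.
S17 starts before S15 ends → S15 and S17 overlap.
S18 starts after S15 ends, so nothing later overlaps S15 either.
S18 starts after S17 ends, so nothing later overlaps S17 either.
S19 starts after S18 ends, so nothing later overlaps S18 either.
S21 starts before S19 ends → S19 and S21 overlap.
S20 starts after S19 ends.
S20 starts before S21 ends → S21 and S20 overlap.

S15 & S16, S15 & S17, S19 & S21, S20 & S21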